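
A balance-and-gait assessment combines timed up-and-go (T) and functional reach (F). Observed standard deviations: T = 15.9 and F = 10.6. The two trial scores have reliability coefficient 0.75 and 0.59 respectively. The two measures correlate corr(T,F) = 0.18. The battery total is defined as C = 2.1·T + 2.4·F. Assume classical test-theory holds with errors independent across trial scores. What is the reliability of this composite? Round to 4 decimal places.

0.7369

Var(C) = 2.1²·15.9² + 2.4²·10.6² + 2·[5.04·15.9·10.6·0.18] = 1762.09 + 305.799 = 2067.88.
Under uncorrelated errors the observed covariances equal the true-score covariances, so only the own-variance terms attenuate.
True-score variance = [2.1²·15.9²·0.75 + 2.4²·10.6²·0.59] + 305.799 = 1218.01 + 305.799 = 1523.81.
Reliability = 1523.81 / 2067.88 = 0.7369.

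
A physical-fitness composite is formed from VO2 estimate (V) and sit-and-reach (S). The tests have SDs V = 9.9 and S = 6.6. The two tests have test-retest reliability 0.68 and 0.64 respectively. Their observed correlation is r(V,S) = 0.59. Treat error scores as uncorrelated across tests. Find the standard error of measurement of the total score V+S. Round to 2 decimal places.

Var(total) = 141.57 + 77.1012 = 218.671.
True-score variance = 94.5252 + 77.1012 = 171.626, so reliability = 0.7849.
Error variance = 218.671 − 171.626 = 47.0448; SEM = √47.0448 = 6.86.

6.86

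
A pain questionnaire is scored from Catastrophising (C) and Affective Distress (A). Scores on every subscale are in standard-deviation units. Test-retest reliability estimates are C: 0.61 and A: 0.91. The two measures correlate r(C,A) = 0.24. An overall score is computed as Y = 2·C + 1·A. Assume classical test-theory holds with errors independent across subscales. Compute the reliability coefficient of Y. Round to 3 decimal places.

Var(Y) = 2² + 1 + 2·[2·0.24] = 5 + 0.96 = 5.96.
Under uncorrelated errors the observed covariances equal the true-score covariances, so only the own-variance terms attenuate.
True-score variance = [2²·0.61 + 0.91] + 0.96 = 3.35 + 0.96 = 4.31.
Reliability = 4.31 / 5.96 = 0.723.

0.723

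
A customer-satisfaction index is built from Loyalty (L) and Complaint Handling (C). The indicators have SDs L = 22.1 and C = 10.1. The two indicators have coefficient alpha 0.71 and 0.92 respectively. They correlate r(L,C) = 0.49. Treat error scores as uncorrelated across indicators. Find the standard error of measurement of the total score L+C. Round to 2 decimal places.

12.24

Var(total) = 590.42 + 218.746 = 809.166.
True-score variance = 440.62 + 218.746 = 659.366, so reliability = 0.8149.
Error variance = 809.166 − 659.366 = 149.8; SEM = √149.8 = 12.24.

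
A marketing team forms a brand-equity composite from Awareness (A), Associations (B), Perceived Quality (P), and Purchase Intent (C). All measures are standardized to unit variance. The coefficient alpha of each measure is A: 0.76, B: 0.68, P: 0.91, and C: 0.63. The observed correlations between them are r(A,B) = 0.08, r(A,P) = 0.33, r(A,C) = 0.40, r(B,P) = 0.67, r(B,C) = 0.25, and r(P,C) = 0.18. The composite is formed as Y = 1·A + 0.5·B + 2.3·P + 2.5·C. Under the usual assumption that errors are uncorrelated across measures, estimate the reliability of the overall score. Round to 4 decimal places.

0.8493

Var(Y) = 1 + 0.5² + 2.3² + 2.5² + 2·[0.5·0.08 + 2.3·0.33 + 2.5·0.40 + 1.15·0.67 + 1.25·0.25 + 5.75·0.18] = 12.79 + 7.834 = 20.624.
With uncorrelated errors the cross-covariances are all true-score covariance, so they carry over unchanged; only the diagonal terms shrink to ρᵢσᵢ².
True-score variance = [0.76 + 0.5²·0.68 + 2.3²·0.91 + 2.5²·0.63] + 7.834 = 9.6814 + 7.834 = 17.5154.
Reliability = 17.5154 / 20.624 = 0.8493.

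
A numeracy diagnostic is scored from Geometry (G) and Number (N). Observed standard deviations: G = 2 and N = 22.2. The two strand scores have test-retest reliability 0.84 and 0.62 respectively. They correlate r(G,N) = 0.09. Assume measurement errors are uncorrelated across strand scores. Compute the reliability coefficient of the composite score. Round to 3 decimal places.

Var(G+N) = 2² + 22.2² + 2·[2·22.2·0.09] = 496.84 + 7.992 = 504.832.
With uncorrelated errors the cross-covariances are all true-score covariance, so they carry over unchanged; only the diagonal terms shrink to ρᵢσᵢ².
True-score variance = [2²·0.84 + 22.2²·0.62] + 7.992 = 308.921 + 7.992 = 316.913.
Reliability = 316.913 / 504.832 = 0.628.

0.628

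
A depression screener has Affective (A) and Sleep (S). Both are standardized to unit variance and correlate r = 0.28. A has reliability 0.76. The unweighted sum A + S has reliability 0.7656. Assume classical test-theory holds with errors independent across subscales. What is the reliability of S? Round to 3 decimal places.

Var(A+S) = 2 + 2·0.28 = 2.560.
True-score variance = ρ_A + ρ_S + 2·0.28, so 0.7656 = (0.76 + ρ_S + 0.56) / 2.560.
ρ_S = 0.7656·2.560 − 0.76 − 0.56 = 0.640.

0.640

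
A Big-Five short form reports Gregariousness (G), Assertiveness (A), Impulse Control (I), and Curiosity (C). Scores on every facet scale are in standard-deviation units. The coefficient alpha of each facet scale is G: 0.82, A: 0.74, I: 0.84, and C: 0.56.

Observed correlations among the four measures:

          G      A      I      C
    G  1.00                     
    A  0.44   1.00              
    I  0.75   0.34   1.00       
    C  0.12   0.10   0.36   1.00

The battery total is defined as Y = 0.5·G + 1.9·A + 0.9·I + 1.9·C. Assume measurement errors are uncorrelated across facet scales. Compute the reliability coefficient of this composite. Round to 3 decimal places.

0.794

Var(Y) = 0.5² + 1.9² + 0.9² + 1.9² + 2·[0.95·0.44 + 0.45·0.75 + 0.95·0.12 + 1.71·0.34 + 3.61·0.10 + 1.71·0.36] = 8.28 + 4.855 = 13.135.
With uncorrelated errors the cross-covariances are all true-score covariance, so they carry over unchanged; only the diagonal terms shrink to ρᵢσᵢ².
True-score variance = [0.5²·0.82 + 1.9²·0.74 + 0.9²·0.84 + 1.9²·0.56] + 4.855 = 5.5784 + 4.855 = 10.4334.
Reliability = 10.4334 / 13.135 = 0.794.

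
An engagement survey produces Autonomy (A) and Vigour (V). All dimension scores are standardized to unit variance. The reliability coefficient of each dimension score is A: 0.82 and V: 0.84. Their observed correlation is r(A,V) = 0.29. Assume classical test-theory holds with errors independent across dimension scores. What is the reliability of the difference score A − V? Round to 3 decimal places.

Var(A−V) = 1 + 1 − 2·0.29 = 2 − 0.58 = 1.42.
Under uncorrelated errors the observed covariances equal the true-score covariances, so only the own-variance terms attenuate.
True-score variance = [0.82 + 0.84] − 0.58 = 1.66 − 0.58 = 1.08.
Reliability = 1.08 / 1.42 = 0.761.

0.761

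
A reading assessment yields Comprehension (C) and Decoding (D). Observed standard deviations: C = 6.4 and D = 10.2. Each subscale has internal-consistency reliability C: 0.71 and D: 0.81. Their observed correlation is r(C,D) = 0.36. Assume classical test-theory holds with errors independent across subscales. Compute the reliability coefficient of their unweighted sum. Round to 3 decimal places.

0.835

Var(C+D) = 6.4² + 10.2² + 2·[6.4·10.2·0.36] = 145 + 47.0016 = 192.002.
Because errors are independent across components, Cov(Tᵢ,Tⱼ) = Cov(Xᵢ,Xⱼ); the off-diagonal part of the true-score variance is the same as above.
True-score variance = [6.4²·0.71 + 10.2²·0.81] + 47.0016 = 113.354 + 47.0016 = 160.356.
Reliability = 160.356 / 192.002 = 0.835.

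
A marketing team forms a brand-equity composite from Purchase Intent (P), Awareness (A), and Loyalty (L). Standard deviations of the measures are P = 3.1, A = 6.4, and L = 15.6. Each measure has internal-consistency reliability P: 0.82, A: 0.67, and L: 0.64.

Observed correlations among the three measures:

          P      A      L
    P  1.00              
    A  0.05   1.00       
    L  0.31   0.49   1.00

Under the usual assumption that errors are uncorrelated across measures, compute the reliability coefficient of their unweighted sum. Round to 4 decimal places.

Var(P+A+L) = 3.1² + 6.4² + 15.6² + 2·[3.1·6.4·0.05 + 3.1·15.6·0.31 + 6.4·15.6·0.49] = 293.93 + 129.81 = 423.74.
Under uncorrelated errors the observed covariances equal the true-score covariances, so only the own-variance terms attenuate.
True-score variance = [3.1²·0.82 + 6.4²·0.67 + 15.6²·0.64] + 129.81 = 191.074 + 129.81 = 320.884.
Reliability = 320.884 / 423.74 = 0.7573.

0.7573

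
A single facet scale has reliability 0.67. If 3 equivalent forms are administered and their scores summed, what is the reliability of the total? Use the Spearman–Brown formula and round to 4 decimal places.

0.8590

ρ_k = kρ / (1 + (k−1)ρ) = 3·0.67 / (1 + 2·0.67) = 2.010 / 2.340 = 0.8590.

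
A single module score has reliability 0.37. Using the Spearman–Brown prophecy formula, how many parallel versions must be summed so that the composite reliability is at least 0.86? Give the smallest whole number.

11

k ≥ ρ*(1−ρ₁)/(ρ₁(1−ρ*)) = 0.86·0.63 / (0.37·0.14) = 10.459.
Smallest integer k = 11.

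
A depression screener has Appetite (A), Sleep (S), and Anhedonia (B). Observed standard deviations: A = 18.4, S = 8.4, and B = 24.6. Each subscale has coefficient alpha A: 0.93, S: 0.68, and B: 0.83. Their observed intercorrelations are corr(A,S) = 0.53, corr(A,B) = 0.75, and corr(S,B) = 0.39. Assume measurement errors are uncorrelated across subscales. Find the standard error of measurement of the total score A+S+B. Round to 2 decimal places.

12.21

Var(total) = 1014.28 + 1003.97 = 2018.25.
True-score variance = 865.124 + 1003.97 = 1869.1, so reliability = 0.9261.
Error variance = 2018.25 − 1869.1 = 149.156; SEM = √149.156 = 12.21.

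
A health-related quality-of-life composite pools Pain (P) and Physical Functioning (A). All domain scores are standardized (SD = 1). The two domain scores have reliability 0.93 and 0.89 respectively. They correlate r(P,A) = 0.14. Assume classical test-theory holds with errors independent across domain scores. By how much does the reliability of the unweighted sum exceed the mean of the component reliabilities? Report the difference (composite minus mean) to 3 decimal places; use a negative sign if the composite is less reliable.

Var(sum) = 2 + 0.28 = 2.28; true-score variance = 1.82 + 0.28 = 2.1; composite reliability = 0.9211.
Mean component reliability = 0.9100.
Difference = 0.9211 − 0.9100 = 0.011.

0.011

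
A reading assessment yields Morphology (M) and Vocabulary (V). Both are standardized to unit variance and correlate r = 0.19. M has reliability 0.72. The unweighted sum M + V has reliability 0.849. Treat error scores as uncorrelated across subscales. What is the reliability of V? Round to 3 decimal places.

Var(M+V) = 2 + 2·0.19 = 2.380.
True-score variance = ρ_M + ρ_V + 2·0.19, so 0.849 = (0.72 + ρ_V + 0.38) / 2.380.
ρ_V = 0.849·2.380 − 0.72 − 0.38 = 0.921.

0.921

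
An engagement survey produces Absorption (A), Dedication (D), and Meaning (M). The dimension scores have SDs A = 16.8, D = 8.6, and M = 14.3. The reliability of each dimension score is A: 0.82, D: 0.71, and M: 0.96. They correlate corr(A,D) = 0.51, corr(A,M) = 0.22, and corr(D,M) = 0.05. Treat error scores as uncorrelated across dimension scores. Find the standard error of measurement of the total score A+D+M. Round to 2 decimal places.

Var(total) = 560.69 + 265.373 = 826.063.
True-score variance = 480.259 + 265.373 = 745.632, so reliability = 0.9026.
Error variance = 826.063 − 745.632 = 80.4312; SEM = √80.4312 = 8.97.

8.97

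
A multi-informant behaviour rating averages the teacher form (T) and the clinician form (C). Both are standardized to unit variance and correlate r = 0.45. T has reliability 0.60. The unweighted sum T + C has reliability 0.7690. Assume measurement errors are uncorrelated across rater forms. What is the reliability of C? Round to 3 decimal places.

Var(T+C) = 2 + 2·0.45 = 2.900.
True-score variance = ρ_T + ρ_C + 2·0.45, so 0.7690 = (0.60 + ρ_C + 0.90) / 2.900.
ρ_C = 0.7690·2.900 − 0.60 − 0.90 = 0.730.

0.730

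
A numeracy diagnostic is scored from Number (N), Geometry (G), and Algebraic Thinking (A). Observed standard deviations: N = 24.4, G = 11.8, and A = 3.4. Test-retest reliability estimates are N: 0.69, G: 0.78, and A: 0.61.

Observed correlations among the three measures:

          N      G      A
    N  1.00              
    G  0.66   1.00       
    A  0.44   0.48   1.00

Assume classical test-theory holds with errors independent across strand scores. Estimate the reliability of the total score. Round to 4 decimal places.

0.8225

Var(N+G+A) = 24.4² + 11.8² + 3.4² + 2·[24.4·11.8·0.66 + 24.4·3.4·0.44 + 11.8·3.4·0.48] = 746.16 + 491.574 = 1237.73.
Because errors are independent across components, Cov(Tᵢ,Tⱼ) = Cov(Xᵢ,Xⱼ); the off-diagonal part of the true-score variance is the same as above.
True-score variance = [24.4²·0.69 + 11.8²·0.78 + 3.4²·0.61] + 491.574 = 526.457 + 491.574 = 1018.03.
Reliability = 1018.03 / 1237.73 = 0.8225.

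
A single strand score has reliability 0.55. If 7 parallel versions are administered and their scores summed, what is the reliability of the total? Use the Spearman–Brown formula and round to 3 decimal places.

0.895

ρ_k = kρ / (1 + (k−1)ρ) = 7·0.55 / (1 + 6·0.55) = 3.850 / 4.300 = 0.895.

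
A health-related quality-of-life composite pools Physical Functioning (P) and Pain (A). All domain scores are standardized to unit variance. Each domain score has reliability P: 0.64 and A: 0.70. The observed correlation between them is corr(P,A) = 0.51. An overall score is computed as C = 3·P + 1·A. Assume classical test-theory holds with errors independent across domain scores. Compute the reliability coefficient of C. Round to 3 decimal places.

0.729

Var(C) = 3² + 1 + 2·[3·0.51] = 10 + 3.06 = 13.06.
With uncorrelated errors the cross-covariances are all true-score covariance, so they carry over unchanged; only the diagonal terms shrink to ρᵢσᵢ².
True-score variance = [3²·0.64 + 0.70] + 3.06 = 6.46 + 3.06 = 9.52.
Reliability = 9.52 / 13.06 = 0.729.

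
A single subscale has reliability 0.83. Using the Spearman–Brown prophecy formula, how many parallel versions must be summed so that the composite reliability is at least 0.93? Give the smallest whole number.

k ≥ ρ*(1−ρ₁)/(ρ₁(1−ρ*)) = 0.93·0.17 / (0.83·0.07) = 2.721.
Smallest integer k = 3.

3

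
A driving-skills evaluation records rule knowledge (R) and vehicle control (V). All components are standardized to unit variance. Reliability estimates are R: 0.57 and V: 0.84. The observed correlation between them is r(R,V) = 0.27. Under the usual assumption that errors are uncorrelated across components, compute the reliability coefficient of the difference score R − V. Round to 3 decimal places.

Var(R−V) = 1 + 1 − 2·0.27 = 2 − 0.54 = 1.46.
Because errors are independent across components, Cov(Tᵢ,Tⱼ) = Cov(Xᵢ,Xⱼ); the off-diagonal part of the true-score variance is the same as above.
True-score variance = [0.57 + 0.84] − 0.54 = 1.41 − 0.54 = 0.87.
Reliability = 0.87 / 1.46 = 0.596.

0.596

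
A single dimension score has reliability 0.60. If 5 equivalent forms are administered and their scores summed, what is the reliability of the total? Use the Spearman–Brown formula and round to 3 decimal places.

0.882

ρ_k = kρ / (1 + (k−1)ρ) = 5·0.60 / (1 + 4·0.60) = 3.000 / 3.400 = 0.882.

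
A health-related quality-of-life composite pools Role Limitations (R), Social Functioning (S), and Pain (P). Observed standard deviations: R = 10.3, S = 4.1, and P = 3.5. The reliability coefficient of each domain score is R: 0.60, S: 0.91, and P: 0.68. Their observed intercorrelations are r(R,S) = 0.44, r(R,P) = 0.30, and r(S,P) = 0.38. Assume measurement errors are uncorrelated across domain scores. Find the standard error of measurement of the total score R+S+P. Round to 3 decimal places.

Var(total) = 135.15 + 69.6984 = 204.848.
True-score variance = 87.2811 + 69.6984 = 156.98, so reliability = 0.7663.
Error variance = 204.848 − 156.98 = 47.8689; SEM = √47.8689 = 6.919.

6.919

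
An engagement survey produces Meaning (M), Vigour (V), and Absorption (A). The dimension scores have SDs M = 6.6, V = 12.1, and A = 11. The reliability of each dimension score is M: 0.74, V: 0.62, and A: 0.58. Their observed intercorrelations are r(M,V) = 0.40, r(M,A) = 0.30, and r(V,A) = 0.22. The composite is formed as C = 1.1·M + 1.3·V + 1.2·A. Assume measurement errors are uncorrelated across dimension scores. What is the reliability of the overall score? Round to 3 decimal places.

Var(C) = 1.1²·6.6² + 1.3²·12.1² + 1.2²·11² + 2·[1.43·6.6·12.1·0.40 + 1.32·6.6·11·0.30 + 1.56·12.1·11·0.22] = 474.38 + 240.219 = 714.599.
Under uncorrelated errors the observed covariances equal the true-score covariances, so only the own-variance terms attenuate.
True-score variance = [1.1²·6.6²·0.74 + 1.3²·12.1²·0.62 + 1.2²·11²·0.58] + 240.219 = 293.471 + 240.219 = 533.69.
Reliability = 533.69 / 714.599 = 0.747.

0.747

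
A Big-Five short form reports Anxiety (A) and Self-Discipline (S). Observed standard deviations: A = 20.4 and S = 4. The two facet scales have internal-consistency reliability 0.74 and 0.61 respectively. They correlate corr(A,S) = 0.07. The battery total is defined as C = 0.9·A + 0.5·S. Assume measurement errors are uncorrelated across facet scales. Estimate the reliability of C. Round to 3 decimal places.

Var(C) = 0.9²·20.4² + 0.5²·4² + 2·[0.45·20.4·4·0.07] = 341.09 + 5.1408 = 346.23.
Under uncorrelated errors the observed covariances equal the true-score covariances, so only the own-variance terms attenuate.
True-score variance = [0.9²·20.4²·0.74 + 0.5²·4²·0.61] + 5.1408 = 251.886 + 5.1408 = 257.027.
Reliability = 257.027 / 346.23 = 0.742.

0.742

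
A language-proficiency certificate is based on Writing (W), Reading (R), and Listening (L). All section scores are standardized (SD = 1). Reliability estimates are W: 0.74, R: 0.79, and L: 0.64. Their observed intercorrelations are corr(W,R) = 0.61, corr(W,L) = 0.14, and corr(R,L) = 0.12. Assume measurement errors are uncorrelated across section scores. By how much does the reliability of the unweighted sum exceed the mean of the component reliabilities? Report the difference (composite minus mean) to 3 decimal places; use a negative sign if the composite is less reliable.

Var(sum) = 3 + 1.74 = 4.74; true-score variance = 2.17 + 1.74 = 3.91; composite reliability = 0.8249.
Mean component reliability = 0.7233.
Difference = 0.8249 − 0.7233 = 0.102.

0.102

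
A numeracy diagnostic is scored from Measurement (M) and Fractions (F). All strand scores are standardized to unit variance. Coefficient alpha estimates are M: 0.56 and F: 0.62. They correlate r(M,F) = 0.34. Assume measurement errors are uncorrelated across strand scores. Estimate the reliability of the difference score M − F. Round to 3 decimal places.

Var(M−F) = 1 + 1 − 2·0.34 = 2 − 0.68 = 1.32.
Because errors are independent across components, Cov(Tᵢ,Tⱼ) = Cov(Xᵢ,Xⱼ); the off-diagonal part of the true-score variance is the same as above.
True-score variance = [0.56 + 0.62] − 0.68 = 1.18 − 0.68 = 0.5.
Reliability = 0.5 / 1.32 = 0.379.

0.379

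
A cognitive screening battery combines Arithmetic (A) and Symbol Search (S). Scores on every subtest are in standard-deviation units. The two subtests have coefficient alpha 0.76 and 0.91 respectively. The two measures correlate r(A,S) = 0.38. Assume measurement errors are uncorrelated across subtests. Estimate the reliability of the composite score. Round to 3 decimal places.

Var(A+S) = 2 + 2·[0.38] = 2 + 0.76 = 2.76.
Under uncorrelated errors the observed covariances equal the true-score covariances, so only the own-variance terms attenuate.
True-score variance = [0.76 + 0.91] + 0.76 = 1.67 + 0.76 = 2.43.
Reliability = 2.43 / 2.76 = 0.880.

0.880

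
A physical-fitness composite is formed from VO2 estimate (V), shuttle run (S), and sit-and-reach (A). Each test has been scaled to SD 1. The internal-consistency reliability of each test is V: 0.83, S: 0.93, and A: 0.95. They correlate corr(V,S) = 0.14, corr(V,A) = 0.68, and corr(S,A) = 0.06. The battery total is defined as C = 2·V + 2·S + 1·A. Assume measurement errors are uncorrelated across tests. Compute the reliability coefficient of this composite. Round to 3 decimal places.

0.923

Var(C) = 2² + 2² + 1 + 2·[4·0.14 + 2·0.68 + 2·0.06] = 9 + 4.08 = 13.08.
With uncorrelated errors the cross-covariances are all true-score covariance, so they carry over unchanged; only the diagonal terms shrink to ρᵢσᵢ².
True-score variance = [2²·0.83 + 2²·0.93 + 0.95] + 4.08 = 7.99 + 4.08 = 12.07.
Reliability = 12.07 / 13.08 = 0.923.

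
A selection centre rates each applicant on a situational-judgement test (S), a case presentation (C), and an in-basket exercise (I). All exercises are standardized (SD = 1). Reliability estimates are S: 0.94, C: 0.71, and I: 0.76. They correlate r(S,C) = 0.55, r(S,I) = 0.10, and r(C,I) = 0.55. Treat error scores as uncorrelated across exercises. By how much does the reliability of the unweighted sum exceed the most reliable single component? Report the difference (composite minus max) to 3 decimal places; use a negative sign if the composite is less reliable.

Var(sum) = 3 + 2.4 = 5.4; true-score variance = 2.41 + 2.4 = 4.81; composite reliability = 0.8907.
Max component reliability = 0.9400.
Difference = 0.8907 − 0.9400 = -0.049.

-0.049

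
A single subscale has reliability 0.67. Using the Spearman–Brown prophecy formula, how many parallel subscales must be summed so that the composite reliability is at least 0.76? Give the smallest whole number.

k ≥ ρ*(1−ρ₁)/(ρ₁(1−ρ*)) = 0.76·0.33 / (0.67·0.24) = 1.560.
Smallest integer k = 2.

2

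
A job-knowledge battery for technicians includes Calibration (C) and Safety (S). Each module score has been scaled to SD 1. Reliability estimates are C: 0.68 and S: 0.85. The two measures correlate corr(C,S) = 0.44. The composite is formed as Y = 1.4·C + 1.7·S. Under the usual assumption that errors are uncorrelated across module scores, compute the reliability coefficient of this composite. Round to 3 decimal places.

Var(Y) = 1.4² + 1.7² + 2·[2.38·0.44] = 4.85 + 2.0944 = 6.9444.
Because errors are independent across components, Cov(Tᵢ,Tⱼ) = Cov(Xᵢ,Xⱼ); the off-diagonal part of the true-score variance is the same as above.
True-score variance = [1.4²·0.68 + 1.7²·0.85] + 2.0944 = 3.7893 + 2.0944 = 5.8837.
Reliability = 5.8837 / 6.9444 = 0.847.

0.847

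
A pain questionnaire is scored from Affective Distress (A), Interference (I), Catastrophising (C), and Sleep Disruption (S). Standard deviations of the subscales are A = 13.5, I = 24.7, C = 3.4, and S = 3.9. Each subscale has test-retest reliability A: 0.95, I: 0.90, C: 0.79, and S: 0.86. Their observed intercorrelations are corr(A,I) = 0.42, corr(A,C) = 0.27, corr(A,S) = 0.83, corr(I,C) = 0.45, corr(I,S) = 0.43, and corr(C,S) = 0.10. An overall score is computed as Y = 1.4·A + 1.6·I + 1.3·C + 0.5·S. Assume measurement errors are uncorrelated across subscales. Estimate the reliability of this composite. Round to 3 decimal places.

0.938

Var(Y) = 1.4²·13.5² + 1.6²·24.7² + 1.3²·3.4² + 0.5²·3.9² + 2·[2.24·13.5·24.7·0.42 + 1.82·13.5·3.4·0.27 + 0.7·13.5·3.9·0.83 + 2.08·24.7·3.4·0.45 + 0.8·24.7·3.9·0.43 + 0.65·3.4·3.9·0.10] = 1942.38 + 958.919 = 2901.3.
With uncorrelated errors the cross-covariances are all true-score covariance, so they carry over unchanged; only the diagonal terms shrink to ρᵢσᵢ².
True-score variance = [1.4²·13.5²·0.95 + 1.6²·24.7²·0.90 + 1.3²·3.4²·0.79 + 0.5²·3.9²·0.86] + 958.919 = 1763.7 + 958.919 = 2722.62.
Reliability = 2722.62 / 2901.3 = 0.938.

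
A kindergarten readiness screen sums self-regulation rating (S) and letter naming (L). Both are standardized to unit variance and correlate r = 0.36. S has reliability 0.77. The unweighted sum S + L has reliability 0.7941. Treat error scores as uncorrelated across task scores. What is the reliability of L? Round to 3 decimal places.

Var(S+L) = 2 + 2·0.36 = 2.720.
True-score variance = ρ_S + ρ_L + 2·0.36, so 0.7941 = (0.77 + ρ_L + 0.72) / 2.720.
ρ_L = 0.7941·2.720 − 0.77 − 0.72 = 0.670.

0.670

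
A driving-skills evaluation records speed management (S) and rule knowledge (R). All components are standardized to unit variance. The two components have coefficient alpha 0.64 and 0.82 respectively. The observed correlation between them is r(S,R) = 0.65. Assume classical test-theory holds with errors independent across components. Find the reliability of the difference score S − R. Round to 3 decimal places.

Var(S−R) = 1 + 1 − 2·0.65 = 2 − 1.3 = 0.7.
Under uncorrelated errors the observed covariances equal the true-score covariances, so only the own-variance terms attenuate.
True-score variance = [0.64 + 0.82] − 1.3 = 1.46 − 1.3 = 0.16.
Reliability = 0.16 / 0.7 = 0.229.

0.229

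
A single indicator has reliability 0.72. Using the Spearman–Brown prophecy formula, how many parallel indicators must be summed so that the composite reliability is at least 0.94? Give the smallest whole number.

k ≥ ρ*(1−ρ₁)/(ρ₁(1−ρ*)) = 0.94·0.28 / (0.72·0.06) = 6.093.
Smallest integer k = 7.

7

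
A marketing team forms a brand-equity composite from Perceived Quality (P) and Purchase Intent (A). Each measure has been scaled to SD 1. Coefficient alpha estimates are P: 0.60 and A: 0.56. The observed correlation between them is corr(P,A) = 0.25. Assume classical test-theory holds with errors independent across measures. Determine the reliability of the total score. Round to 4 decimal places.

Var(P+A) = 2 + 2·[0.25] = 2 + 0.5 = 2.5.
Under uncorrelated errors the observed covariances equal the true-score covariances, so only the own-variance terms attenuate.
True-score variance = [0.60 + 0.56] + 0.5 = 1.16 + 0.5 = 1.66.
Reliability = 1.66 / 2.5 = 0.6640.

0.6640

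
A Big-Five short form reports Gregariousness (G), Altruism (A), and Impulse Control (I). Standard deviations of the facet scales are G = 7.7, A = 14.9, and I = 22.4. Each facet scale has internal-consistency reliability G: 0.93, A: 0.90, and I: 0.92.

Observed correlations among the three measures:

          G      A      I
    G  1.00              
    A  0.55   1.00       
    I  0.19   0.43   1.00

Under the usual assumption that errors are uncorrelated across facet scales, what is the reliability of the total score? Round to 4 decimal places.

0.9473

Var(G+A+I) = 7.7² + 14.9² + 22.4² + 2·[7.7·14.9·0.55 + 7.7·22.4·0.19 + 14.9·22.4·0.43] = 783.06 + 478.779 = 1261.84.
Under uncorrelated errors the observed covariances equal the true-score covariances, so only the own-variance terms attenuate.
True-score variance = [7.7²·0.93 + 14.9²·0.90 + 22.4²·0.92] + 478.779 = 716.568 + 478.779 = 1195.35.
Reliability = 1195.35 / 1261.84 = 0.9473.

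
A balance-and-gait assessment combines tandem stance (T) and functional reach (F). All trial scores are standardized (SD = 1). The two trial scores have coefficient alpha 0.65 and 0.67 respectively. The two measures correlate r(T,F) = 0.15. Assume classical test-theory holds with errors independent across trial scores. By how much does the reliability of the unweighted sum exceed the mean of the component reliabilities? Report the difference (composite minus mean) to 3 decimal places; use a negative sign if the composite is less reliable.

Var(sum) = 2 + 0.3 = 2.3; true-score variance = 1.32 + 0.3 = 1.62; composite reliability = 0.7043.
Mean component reliability = 0.6600.
Difference = 0.7043 − 0.6600 = 0.044.

0.044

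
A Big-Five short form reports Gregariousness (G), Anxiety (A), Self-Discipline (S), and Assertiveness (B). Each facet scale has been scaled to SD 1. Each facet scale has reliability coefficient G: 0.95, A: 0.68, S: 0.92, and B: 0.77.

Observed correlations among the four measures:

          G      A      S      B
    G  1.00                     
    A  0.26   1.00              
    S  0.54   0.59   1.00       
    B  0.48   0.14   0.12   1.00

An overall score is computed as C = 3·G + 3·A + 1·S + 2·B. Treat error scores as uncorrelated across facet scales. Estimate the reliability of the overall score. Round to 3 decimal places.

Var(C) = 3² + 3² + 1 + 2² + 2·[9·0.26 + 3·0.54 + 6·0.48 + 3·0.59 + 6·0.14 + 2·0.12] = 23 + 19.38 = 42.38.
Under uncorrelated errors the observed covariances equal the true-score covariances, so only the own-variance terms attenuate.
True-score variance = [3²·0.95 + 3²·0.68 + 0.92 + 2²·0.77] + 19.38 = 18.67 + 19.38 = 38.05.
Reliability = 38.05 / 42.38 = 0.898.

0.898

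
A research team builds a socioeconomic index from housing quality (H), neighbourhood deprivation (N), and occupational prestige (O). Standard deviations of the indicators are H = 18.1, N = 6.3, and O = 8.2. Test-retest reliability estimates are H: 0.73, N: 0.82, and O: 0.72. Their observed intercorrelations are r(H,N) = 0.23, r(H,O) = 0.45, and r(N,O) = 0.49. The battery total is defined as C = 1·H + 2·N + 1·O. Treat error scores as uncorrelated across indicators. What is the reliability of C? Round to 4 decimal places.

0.8479

Var(C) = 18.1² + 2²·6.3² + 8.2² + 2·[2·18.1·6.3·0.23 + 18.1·8.2·0.45 + 2·6.3·8.2·0.49] = 553.61 + 339.739 = 893.349.
Under uncorrelated errors the observed covariances equal the true-score covariances, so only the own-variance terms attenuate.
True-score variance = [18.1²·0.73 + 2²·6.3²·0.82 + 8.2²·0.72] + 339.739 = 417.751 + 339.739 = 757.49.
Reliability = 757.49 / 893.349 = 0.8479.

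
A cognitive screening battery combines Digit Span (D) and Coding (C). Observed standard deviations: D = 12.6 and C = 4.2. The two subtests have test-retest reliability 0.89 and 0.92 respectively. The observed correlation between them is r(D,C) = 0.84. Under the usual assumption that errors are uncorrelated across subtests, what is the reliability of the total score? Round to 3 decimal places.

Var(D+C) = 12.6² + 4.2² + 2·[12.6·4.2·0.84] = 176.4 + 88.9056 = 265.306.
Because errors are independent across components, Cov(Tᵢ,Tⱼ) = Cov(Xᵢ,Xⱼ); the off-diagonal part of the true-score variance is the same as above.
True-score variance = [12.6²·0.89 + 4.2²·0.92] + 88.9056 = 157.525 + 88.9056 = 246.431.
Reliability = 246.431 / 265.306 = 0.929.

0.929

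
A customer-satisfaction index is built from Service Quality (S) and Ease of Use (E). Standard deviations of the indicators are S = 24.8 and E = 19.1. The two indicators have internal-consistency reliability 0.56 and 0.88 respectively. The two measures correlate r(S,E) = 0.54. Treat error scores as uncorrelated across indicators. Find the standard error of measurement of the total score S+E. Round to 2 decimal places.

Var(total) = 979.85 + 511.574 = 1491.42.
True-score variance = 665.455 + 511.574 = 1177.03, so reliability = 0.7892.
Error variance = 1491.42 − 1177.03 = 314.395; SEM = √314.395 = 17.73.

17.73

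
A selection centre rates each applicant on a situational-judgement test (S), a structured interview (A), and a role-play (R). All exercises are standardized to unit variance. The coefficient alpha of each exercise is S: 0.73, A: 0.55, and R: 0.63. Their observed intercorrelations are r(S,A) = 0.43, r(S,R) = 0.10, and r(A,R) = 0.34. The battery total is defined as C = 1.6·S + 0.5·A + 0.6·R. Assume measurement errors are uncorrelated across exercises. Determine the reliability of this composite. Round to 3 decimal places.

0.780

Var(C) = 1.6² + 0.5² + 0.6² + 2·[0.8·0.43 + 0.96·0.10 + 0.3·0.34] = 3.17 + 1.084 = 4.254.
Because errors are independent across components, Cov(Tᵢ,Tⱼ) = Cov(Xᵢ,Xⱼ); the off-diagonal part of the true-score variance is the same as above.
True-score variance = [1.6²·0.73 + 0.5²·0.55 + 0.6²·0.63] + 1.084 = 2.2331 + 1.084 = 3.3171.
Reliability = 3.3171 / 4.254 = 0.780.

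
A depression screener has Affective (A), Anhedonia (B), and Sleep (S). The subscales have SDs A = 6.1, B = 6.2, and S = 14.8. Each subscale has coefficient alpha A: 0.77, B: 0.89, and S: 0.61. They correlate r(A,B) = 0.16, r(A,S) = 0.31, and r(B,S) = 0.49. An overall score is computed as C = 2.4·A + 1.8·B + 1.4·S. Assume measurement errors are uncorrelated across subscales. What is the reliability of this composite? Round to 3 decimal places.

Var(C) = 2.4²·6.1² + 1.8²·6.2² + 1.4²·14.8² + 2·[4.32·6.1·6.2·0.16 + 3.36·6.1·14.8·0.31 + 2.52·6.2·14.8·0.49] = 768.194 + 466.964 = 1235.16.
With uncorrelated errors the cross-covariances are all true-score covariance, so they carry over unchanged; only the diagonal terms shrink to ρᵢσᵢ².
True-score variance = [2.4²·6.1²·0.77 + 1.8²·6.2²·0.89 + 1.4²·14.8²·0.61] + 466.964 = 537.764 + 466.964 = 1004.73.
Reliability = 1004.73 / 1235.16 = 0.813.

0.813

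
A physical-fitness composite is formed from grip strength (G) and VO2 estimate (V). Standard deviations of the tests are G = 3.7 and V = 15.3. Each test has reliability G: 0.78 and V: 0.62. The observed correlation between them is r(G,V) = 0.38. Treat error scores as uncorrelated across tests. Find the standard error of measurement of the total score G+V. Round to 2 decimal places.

Var(total) = 247.78 + 43.0236 = 290.804.
True-score variance = 155.814 + 43.0236 = 198.838, so reliability = 0.6838.
Error variance = 290.804 − 198.838 = 91.966; SEM = √91.966 = 9.59.

9.59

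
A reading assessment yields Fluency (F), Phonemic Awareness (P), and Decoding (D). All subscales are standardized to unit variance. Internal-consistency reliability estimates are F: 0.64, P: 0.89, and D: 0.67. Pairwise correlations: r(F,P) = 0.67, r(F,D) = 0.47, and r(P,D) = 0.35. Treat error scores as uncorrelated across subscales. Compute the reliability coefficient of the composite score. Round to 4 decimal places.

0.8662

Var(F+P+D) = 3 + 2·[0.67 + 0.47 + 0.35] = 3 + 2.98 = 5.98.
Because errors are independent across components, Cov(Tᵢ,Tⱼ) = Cov(Xᵢ,Xⱼ); the off-diagonal part of the true-score variance is the same as above.
True-score variance = [0.64 + 0.89 + 0.67] + 2.98 = 2.2 + 2.98 = 5.18.
Reliability = 5.18 / 5.98 = 0.8662.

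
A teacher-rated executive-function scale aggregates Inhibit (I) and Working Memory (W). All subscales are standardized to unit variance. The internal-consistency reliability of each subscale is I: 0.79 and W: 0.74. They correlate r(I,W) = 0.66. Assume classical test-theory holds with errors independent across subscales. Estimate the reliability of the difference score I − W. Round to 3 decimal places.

0.309

Var(I−W) = 1 + 1 − 2·0.66 = 2 − 1.32 = 0.68.
Under uncorrelated errors the observed covariances equal the true-score covariances, so only the own-variance terms attenuate.
True-score variance = [0.79 + 0.74] − 1.32 = 1.53 − 1.32 = 0.21.
Reliability = 0.21 / 0.68 = 0.309.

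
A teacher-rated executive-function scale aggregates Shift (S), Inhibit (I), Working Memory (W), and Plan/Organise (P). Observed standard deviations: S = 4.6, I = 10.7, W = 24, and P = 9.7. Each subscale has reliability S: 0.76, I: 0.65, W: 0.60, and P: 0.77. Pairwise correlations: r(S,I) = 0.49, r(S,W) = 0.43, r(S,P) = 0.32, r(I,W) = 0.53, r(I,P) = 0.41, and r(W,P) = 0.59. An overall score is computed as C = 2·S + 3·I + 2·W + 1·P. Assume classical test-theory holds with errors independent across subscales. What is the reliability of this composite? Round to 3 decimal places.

Var(C) = 2²·4.6² + 3²·10.7² + 2²·24² + 9.7² + 2·[6·4.6·10.7·0.49 + 4·4.6·24·0.43 + 2·4.6·9.7·0.32 + 6·10.7·24·0.53 + 3·10.7·9.7·0.41 + 2·24·9.7·0.59] = 3513.14 + 3164.28 = 6677.42.
Because errors are independent across components, Cov(Tᵢ,Tⱼ) = Cov(Xᵢ,Xⱼ); the off-diagonal part of the true-score variance is the same as above.
True-score variance = [2²·4.6²·0.76 + 3²·10.7²·0.65 + 2²·24²·0.60 + 9.7²·0.77] + 3164.28 = 2188.94 + 3164.28 = 5353.22.
Reliability = 5353.22 / 6677.42 = 0.802.

0.802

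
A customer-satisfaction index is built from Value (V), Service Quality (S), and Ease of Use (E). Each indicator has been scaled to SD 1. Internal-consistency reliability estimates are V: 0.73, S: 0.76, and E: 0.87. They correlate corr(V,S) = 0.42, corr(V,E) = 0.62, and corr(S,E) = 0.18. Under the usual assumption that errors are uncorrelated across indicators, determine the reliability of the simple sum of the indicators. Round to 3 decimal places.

0.882

Var(V+S+E) = 3 + 2·[0.42 + 0.62 + 0.18] = 3 + 2.44 = 5.44.
With uncorrelated errors the cross-covariances are all true-score covariance, so they carry over unchanged; only the diagonal terms shrink to ρᵢσᵢ².
True-score variance = [0.73 + 0.76 + 0.87] + 2.44 = 2.36 + 2.44 = 4.8.
Reliability = 4.8 / 5.44 = 0.882.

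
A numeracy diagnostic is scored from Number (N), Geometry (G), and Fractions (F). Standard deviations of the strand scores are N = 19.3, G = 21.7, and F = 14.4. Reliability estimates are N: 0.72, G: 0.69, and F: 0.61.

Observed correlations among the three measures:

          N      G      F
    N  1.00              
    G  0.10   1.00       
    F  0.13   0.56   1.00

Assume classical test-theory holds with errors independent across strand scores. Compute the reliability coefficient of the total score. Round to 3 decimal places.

Var(N+G+F) = 19.3² + 21.7² + 14.4² + 2·[19.3·21.7·0.10 + 19.3·14.4·0.13 + 21.7·14.4·0.56] = 1050.74 + 505.999 = 1556.74.
Because errors are independent across components, Cov(Tᵢ,Tⱼ) = Cov(Xᵢ,Xⱼ); the off-diagonal part of the true-score variance is the same as above.
True-score variance = [19.3²·0.72 + 21.7²·0.69 + 14.4²·0.61] + 505.999 = 719.596 + 505.999 = 1225.6.
Reliability = 1225.6 / 1556.74 = 0.787.

0.787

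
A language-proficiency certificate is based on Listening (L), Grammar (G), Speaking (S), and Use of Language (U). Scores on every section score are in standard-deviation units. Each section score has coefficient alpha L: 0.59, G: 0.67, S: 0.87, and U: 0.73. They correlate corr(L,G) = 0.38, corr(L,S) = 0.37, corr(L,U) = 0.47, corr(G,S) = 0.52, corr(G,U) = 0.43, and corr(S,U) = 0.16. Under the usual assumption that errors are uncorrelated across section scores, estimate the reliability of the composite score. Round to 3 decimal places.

0.868

Var(L+G+S+U) = 4 + 2·[0.38 + 0.37 + 0.47 + 0.52 + 0.43 + 0.16] = 4 + 4.66 = 8.66.
With uncorrelated errors the cross-covariances are all true-score covariance, so they carry over unchanged; only the diagonal terms shrink to ρᵢσᵢ².
True-score variance = [0.59 + 0.67 + 0.87 + 0.73] + 4.66 = 2.86 + 4.66 = 7.52.
Reliability = 7.52 / 8.66 = 0.868.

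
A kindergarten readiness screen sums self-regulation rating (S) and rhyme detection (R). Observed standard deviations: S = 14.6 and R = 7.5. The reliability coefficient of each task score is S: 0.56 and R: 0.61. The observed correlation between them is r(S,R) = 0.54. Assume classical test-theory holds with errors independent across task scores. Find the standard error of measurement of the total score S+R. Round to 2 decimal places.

10.76

Var(total) = 269.41 + 118.26 = 387.67.
True-score variance = 153.682 + 118.26 = 271.942, so reliability = 0.7015.
Error variance = 387.67 − 271.942 = 115.728; SEM = √115.728 = 10.76.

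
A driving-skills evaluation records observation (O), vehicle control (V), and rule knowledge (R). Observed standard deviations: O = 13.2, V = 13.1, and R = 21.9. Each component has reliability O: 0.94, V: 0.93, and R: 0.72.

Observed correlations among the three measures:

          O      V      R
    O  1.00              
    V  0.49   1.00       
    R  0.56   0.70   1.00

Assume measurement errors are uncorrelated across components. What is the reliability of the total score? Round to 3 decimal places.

Var(O+V+R) = 13.2² + 13.1² + 21.9² + 2·[13.2·13.1·0.49 + 13.2·21.9·0.56 + 13.1·21.9·0.70] = 825.46 + 894.877 = 1720.34.
With uncorrelated errors the cross-covariances are all true-score covariance, so they carry over unchanged; only the diagonal terms shrink to ρᵢσᵢ².
True-score variance = [13.2²·0.94 + 13.1²·0.93 + 21.9²·0.72] + 894.877 = 668.702 + 894.877 = 1563.58.
Reliability = 1563.58 / 1720.34 = 0.909.

0.909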